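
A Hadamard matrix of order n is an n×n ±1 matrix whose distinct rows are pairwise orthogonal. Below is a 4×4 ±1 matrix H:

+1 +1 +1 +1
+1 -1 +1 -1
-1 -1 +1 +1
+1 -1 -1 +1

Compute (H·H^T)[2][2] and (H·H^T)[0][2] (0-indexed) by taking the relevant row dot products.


Row 0 of H: [1, 1, 1, 1].
Row 2 of H: [-1, -1, 1, 1].
(H·H^T)[2][2] = Σ_j H[2][j]·H[2][j] = (-1)² + (-1)² + (1)² + (1)² = 1 + 1 + 1 + 1 = 4.
(H·H^T)[0][2] = Σ_j H[0][j]·H[2][j] = (1)·(-1) + (1)·(-1) + (1)·(1) + (1)·(1) = -1 + -1 + 1 + 1 = 0.
So rows 0 and 2 are orthogonal; the diagonal entry equals n = 4.

(2,2) entry = 4; (0,2) entry = 0.


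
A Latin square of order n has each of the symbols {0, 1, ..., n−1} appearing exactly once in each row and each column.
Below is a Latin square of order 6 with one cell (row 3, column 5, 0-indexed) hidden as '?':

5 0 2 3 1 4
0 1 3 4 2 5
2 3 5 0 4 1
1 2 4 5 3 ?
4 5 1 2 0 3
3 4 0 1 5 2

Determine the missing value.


Row 3 contains symbols [1, 2, 3, 4, 5] — missing [0].
Column 5 contains symbols [1, 2, 3, 4, 5] — missing [0].
The missing symbol must appear in both missing sets; intersection = [0].
Therefore the hidden value is 0.

Missing value = 0.


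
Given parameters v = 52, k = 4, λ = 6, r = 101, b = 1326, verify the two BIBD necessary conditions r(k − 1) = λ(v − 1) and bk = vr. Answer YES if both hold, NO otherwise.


Condition (i): r(k − 1) = 101·3 = 303; λ(v − 1) = 6·51 = 306. Match? NO.
Condition (ii): bk = 1326·4 = 5304; vr = 52·101 = 5252. Match? NO.
Both conditions hold? NO.

NO


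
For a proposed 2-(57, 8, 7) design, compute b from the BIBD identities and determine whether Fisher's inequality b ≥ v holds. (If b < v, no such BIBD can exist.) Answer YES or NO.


b = λv(v − 1)/(k(k − 1)) = 7·57·56/(8·7) = 22344/56 = 399.
Compare with v = 57: b ≥ v, so Fisher's inequality holds.

YES


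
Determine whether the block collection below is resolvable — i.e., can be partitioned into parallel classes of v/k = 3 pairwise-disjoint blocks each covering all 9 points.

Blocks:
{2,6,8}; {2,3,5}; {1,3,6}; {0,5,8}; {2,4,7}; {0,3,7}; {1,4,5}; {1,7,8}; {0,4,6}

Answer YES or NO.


v = 9, block size k = 3, number of blocks = 9.
For resolvability, blocks must partition into parallel classes of size v/k = 3.
Total blocks must therefore be a multiple of 3: 9 = 3·3 + 0 ⇒ divisible ✓.
Greedy packing gives 3 candidate class(es). Each should be a full parallel class (size 3, covers all 9 points).
  Class 1 (3 blocks): {2,6,8}; {0,3,7}; {1,4,5}. Points covered: [0, 1, 2, 3, 4, 5, 6, 7, 8].
  Class 2 (3 blocks): {2,3,5}; {1,7,8}; {0,4,6}. Points covered: [0, 1, 2, 3, 4, 5, 6, 7, 8].
  Class 3 (3 blocks): {1,3,6}; {0,5,8}; {2,4,7}. Points covered: [0, 1, 2, 3, 4, 5, 6, 7, 8].
All classes full (size 3)? YES. All classes cover every point? YES.
Resolvable? YES.

YES


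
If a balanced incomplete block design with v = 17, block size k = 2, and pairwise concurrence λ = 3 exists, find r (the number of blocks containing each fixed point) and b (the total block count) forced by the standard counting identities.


Any 2-(v, k, λ) BIBD satisfies two necessary conditions:
  (i)  Each point sits in r blocks, and counting incidences through any fixed point gives r(k − 1) = λ(v − 1), so r = λ(v − 1)/(k − 1).
  (ii) Total incidences bk = vr, so b = vr/k.
Step 1: r = λ(v − 1)/(k − 1) = 3·(17 − 1)/(2 − 1) = 3·16/1 = 48/1 = 48.
Step 2: b = vr/k = 17·48/2 = 816/2 = 408.
Check integrality: r = 48 ∈ Z ✓, b = 408 ∈ Z ✓.
(These identities are necessary conditions: they determine r and b for any design with these parameters, but do not by themselves prove that one exists.)

r = 48, b = 408.


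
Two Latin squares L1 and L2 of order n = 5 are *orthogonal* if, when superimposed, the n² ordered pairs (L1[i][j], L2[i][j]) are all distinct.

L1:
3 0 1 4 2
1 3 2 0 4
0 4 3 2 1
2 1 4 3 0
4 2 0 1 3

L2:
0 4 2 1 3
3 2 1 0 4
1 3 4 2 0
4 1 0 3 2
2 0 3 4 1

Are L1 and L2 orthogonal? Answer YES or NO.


Form the n² = 25 superimposed pairs (L1[i][j], L2[i][j]), row by row (rows and columns indexed from 0):
row 0: (3,0) (0,4) (1,2) (4,1) (2,3)
row 1: (1,3) (3,2) (2,1) (0,0) (4,4)
row 2: (0,1) (4,3) (3,4) (2,2) (1,0)
row 3: (2,4) (1,1) (4,0) (3,3) (0,2)
row 4: (4,2) (2,0) (0,3) (1,4) (3,1)
Orthogonality requires all 25 pairs distinct.
Check by first coordinate: for each symbol s of L1, list the L2 entries in the n cells where L1 = s; they must all differ.
  L1 = 0: L2 entries (in reading order) 4, 0, 1, 2, 3 — all 5 distinct ✓
  L1 = 1: L2 entries (in reading order) 2, 3, 0, 1, 4 — all 5 distinct ✓
  L1 = 2: L2 entries (in reading order) 3, 1, 2, 4, 0 — all 5 distinct ✓
  L1 = 3: L2 entries (in reading order) 0, 2, 4, 3, 1 — all 5 distinct ✓
  L1 = 4: L2 entries (in reading order) 1, 4, 3, 0, 2 — all 5 distinct ✓
Every symbol of L1 meets every symbol of L2 exactly once, so all 25 pairs are distinct (25 of 25).
Conclusion: YES.

YES


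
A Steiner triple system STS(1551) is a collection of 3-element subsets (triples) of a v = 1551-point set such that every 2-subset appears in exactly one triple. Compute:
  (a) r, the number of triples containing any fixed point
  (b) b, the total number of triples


An STS(v) is a 2-(v, 3, 1) BIBD: block size k = 3, λ = 1.
Replication: r(k − 1) = λ(v − 1) ⇒ r·2 = 1551 − 1 = 1550 ⇒ r = 775.
Block count: b = v(v − 1)/6 = 1551·1550/6 = 2404050/6 = 400675.
(Check via bk = vr: 400675·3 = 1202025 = 1551·775 = 1202025 ✓.)

r = 775, b = 400675.


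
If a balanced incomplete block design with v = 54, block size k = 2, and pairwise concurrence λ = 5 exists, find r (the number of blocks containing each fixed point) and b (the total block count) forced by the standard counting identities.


Any 2-(v, k, λ) BIBD satisfies two necessary conditions:
  (i)  Each point sits in r blocks, and counting incidences through any fixed point gives r(k − 1) = λ(v − 1), so r = λ(v − 1)/(k − 1).
  (ii) Total incidences bk = vr, so b = vr/k.
Step 1: r = λ(v − 1)/(k − 1) = 5·(54 − 1)/(2 − 1) = 5·53/1 = 265/1 = 265.
Step 2: b = vr/k = 54·265/2 = 14310/2 = 7155.
Check integrality: r = 265 ∈ Z ✓, b = 7155 ∈ Z ✓.
(These identities are necessary conditions: they determine r and b for any design with these parameters, but do not by themselves prove that one exists.)

r = 265, b = 7155.


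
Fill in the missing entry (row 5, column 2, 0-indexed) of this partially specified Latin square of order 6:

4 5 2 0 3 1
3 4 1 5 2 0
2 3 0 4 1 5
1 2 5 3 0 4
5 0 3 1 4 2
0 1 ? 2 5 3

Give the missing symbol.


Row 5 contains symbols [0, 1, 2, 3, 5] — missing [4].
Column 2 contains symbols [0, 1, 2, 3, 5] — missing [4].
The missing symbol must appear in both missing sets; intersection = [4].
Therefore the hidden value is 4.

Missing value = 4.


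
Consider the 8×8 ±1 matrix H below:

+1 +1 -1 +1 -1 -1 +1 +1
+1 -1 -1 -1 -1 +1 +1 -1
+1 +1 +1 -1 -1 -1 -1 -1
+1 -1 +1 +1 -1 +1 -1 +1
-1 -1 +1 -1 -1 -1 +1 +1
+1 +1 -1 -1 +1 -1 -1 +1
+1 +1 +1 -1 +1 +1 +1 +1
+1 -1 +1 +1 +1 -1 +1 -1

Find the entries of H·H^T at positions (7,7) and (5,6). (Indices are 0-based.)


Row 5 of H: [1, 1, -1, -1, 1, -1, -1, 1].
Row 6 of H: [1, 1, 1, -1, 1, 1, 1, 1].
Row 7 of H: [1, -1, 1, 1, 1, -1, 1, -1].
(H·H^T)[7][7] = Σ_j H[7][j]·H[7][j] = (1)² + (-1)² + (1)² + (1)² + (1)² + (-1)² + (1)² + (-1)² = 1 + 1 + 1 + 1 + 1 + 1 + 1 + 1 = 8.
(H·H^T)[5][6] = Σ_j H[5][j]·H[6][j] = (1)·(1) + (1)·(1) + (-1)·(1) + (-1)·(-1) + (1)·(1) + (-1)·(1) + (-1)·(1) + (1)·(1) = 1 + 1 + -1 + 1 + 1 + -1 + -1 + 1 = 2.
Rows 5 and 6 are not orthogonal (dot product = 2 ≠ 0), so H is not a Hadamard matrix.

(7,7) entry = 8; (5,6) entry = 2.


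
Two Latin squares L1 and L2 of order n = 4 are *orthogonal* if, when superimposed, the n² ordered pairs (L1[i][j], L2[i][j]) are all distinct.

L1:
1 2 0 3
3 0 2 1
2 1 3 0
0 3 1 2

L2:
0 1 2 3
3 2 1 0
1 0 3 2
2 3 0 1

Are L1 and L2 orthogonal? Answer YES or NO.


Form the n² = 16 superimposed pairs (L1[i][j], L2[i][j]), row by row (rows and columns indexed from 0):
row 0: (1,0) (2,1) (0,2) (3,3)
row 1: (3,3) (0,2) (2,1) (1,0)
row 2: (2,1) (1,0) (3,3) (0,2)
row 3: (0,2) (3,3) (1,0) (2,1)
Orthogonality requires all 16 pairs distinct.
But the pair (3,3) repeats: cell (0,3) has L1 = 3, L2 = 3, and cell (1,0) has L1 = 3, L2 = 3.
A repeated pair means some other pair never occurs (only 4 distinct pairs out of 16), so the squares are not orthogonal.
Conclusion: NO.

NO


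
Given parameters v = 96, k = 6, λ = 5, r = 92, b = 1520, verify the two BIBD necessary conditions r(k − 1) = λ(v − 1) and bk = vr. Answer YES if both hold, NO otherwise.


Condition (i): r(k − 1) = 92·5 = 460; λ(v − 1) = 5·95 = 475. Match? NO.
Condition (ii): bk = 1520·6 = 9120; vr = 96·92 = 8832. Match? NO.
Both conditions hold? NO.

NO


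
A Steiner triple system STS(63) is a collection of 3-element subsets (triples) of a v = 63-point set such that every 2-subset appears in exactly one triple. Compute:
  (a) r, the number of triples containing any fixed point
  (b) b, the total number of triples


An STS(v) is a 2-(v, 3, 1) BIBD: block size k = 3, λ = 1.
Replication: r(k − 1) = λ(v − 1) ⇒ r·2 = 63 − 1 = 62 ⇒ r = 31.
Block count: b = v(v − 1)/6 = 63·62/6 = 3906/6 = 651.

r = 31, b = 651.


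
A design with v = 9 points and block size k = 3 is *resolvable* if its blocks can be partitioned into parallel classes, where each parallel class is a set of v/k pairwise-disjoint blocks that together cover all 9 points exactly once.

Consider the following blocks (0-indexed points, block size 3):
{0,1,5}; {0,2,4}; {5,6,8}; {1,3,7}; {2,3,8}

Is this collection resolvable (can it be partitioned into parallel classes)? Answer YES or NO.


v = 9, block size k = 3, number of blocks = 5.
For resolvability, blocks must partition into parallel classes of size v/k = 3.
Total blocks must therefore be a multiple of 3: 5 = 3·1 + 2 ⇒ not divisible ✗.
Resolvable? NO.

NO


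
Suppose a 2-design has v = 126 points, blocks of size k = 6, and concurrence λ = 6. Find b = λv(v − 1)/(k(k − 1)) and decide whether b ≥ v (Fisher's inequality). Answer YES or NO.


r = λ(v − 1)/(k − 1) = 6·125/5 = 150.
b = vr/k = 126·150/6 = 3150.
Fisher's inequality: b ≥ v ⇔ 3150 ≥ 126? YES.

YES


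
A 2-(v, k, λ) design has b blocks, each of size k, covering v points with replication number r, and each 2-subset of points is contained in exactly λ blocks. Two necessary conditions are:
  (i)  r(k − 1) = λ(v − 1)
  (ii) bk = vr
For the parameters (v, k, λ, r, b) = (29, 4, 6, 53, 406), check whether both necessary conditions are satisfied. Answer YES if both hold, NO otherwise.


Condition (i): r(k − 1) = 53·3 = 159; λ(v − 1) = 6·28 = 168. Match? NO.
Condition (ii): bk = 406·4 = 1624; vr = 29·53 = 1537. Match? NO.
Both conditions hold? NO.

NO


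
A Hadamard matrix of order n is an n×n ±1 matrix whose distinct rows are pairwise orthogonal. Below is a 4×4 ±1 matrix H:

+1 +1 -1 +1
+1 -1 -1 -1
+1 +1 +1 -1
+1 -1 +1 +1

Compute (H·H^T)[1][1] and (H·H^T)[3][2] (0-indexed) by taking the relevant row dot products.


Row 1 of H: [1, -1, -1, -1].
Row 2 of H: [1, 1, 1, -1].
Row 3 of H: [1, -1, 1, 1].
(H·H^T)[1][1] = Σ_j H[1][j]·H[1][j] = (1)² + (-1)² + (-1)² + (-1)² = 1 + 1 + 1 + 1 = 4.
(H·H^T)[3][2] = Σ_j H[3][j]·H[2][j] = (1)·(1) + (-1)·(1) + (1)·(1) + (1)·(-1) = 1 + -1 + 1 + -1 = 0.
So rows 3 and 2 are orthogonal; the diagonal entry equals n = 4.

(1,1) entry = 4; (3,2) entry = 0.


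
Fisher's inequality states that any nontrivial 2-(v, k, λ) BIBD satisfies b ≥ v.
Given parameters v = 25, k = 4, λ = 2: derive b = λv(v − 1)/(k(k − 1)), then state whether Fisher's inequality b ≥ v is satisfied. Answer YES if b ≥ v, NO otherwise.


r = λ(v − 1)/(k − 1) = 2·24/3 = 16.
b = vr/k = 25·16/4 = 100.
Fisher's inequality: b ≥ v ⇔ 100 ≥ 25? YES.

YES


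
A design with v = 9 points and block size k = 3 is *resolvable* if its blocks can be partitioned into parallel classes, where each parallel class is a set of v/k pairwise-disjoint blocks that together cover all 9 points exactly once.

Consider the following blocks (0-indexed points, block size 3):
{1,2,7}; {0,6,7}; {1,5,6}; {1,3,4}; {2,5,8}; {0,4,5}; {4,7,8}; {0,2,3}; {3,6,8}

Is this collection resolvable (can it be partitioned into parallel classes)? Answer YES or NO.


v = 9, block size k = 3, number of blocks = 9.
For resolvability, blocks must partition into parallel classes of size v/k = 3.
Total blocks must therefore be a multiple of 3: 9 = 3·3 + 0 ⇒ divisible ✓.
Greedy packing gives 3 candidate class(es). Each should be a full parallel class (size 3, covers all 9 points).
  Class 1 (3 blocks): {1,2,7}; {0,4,5}; {3,6,8}. Points covered: [0, 1, 2, 3, 4, 5, 6, 7, 8].
  Class 2 (3 blocks): {0,6,7}; {1,3,4}; {2,5,8}. Points covered: [0, 1, 2, 3, 4, 5, 6, 7, 8].
  Class 3 (3 blocks): {1,5,6}; {4,7,8}; {0,2,3}. Points covered: [0, 1, 2, 3, 4, 5, 6, 7, 8].
All classes full (size 3)? YES. All classes cover every point? YES.
Resolvable? YES.

YES


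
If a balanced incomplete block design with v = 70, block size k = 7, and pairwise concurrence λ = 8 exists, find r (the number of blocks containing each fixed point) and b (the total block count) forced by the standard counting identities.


Any 2-(v, k, λ) BIBD satisfies two necessary conditions:
  (i)  Each point sits in r blocks, and counting incidences through any fixed point gives r(k − 1) = λ(v − 1), so r = λ(v − 1)/(k − 1).
  (ii) Total incidences bk = vr, so b = vr/k.
Step 1: r = λ(v − 1)/(k − 1) = 8·(70 − 1)/(7 − 1) = 8·69/6 = 552/6 = 92.
Step 2: b = vr/k = 70·92/7 = 6440/7 = 920.
Check integrality: r = 92 ∈ Z ✓, b = 920 ∈ Z ✓.
(These identities are necessary conditions: they determine r and b for any design with these parameters, but do not by themselves prove that one exists.)

r = 92, b = 920.


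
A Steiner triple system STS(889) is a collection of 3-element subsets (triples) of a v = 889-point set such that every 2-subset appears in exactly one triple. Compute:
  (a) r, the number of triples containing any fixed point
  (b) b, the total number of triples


An STS(v) is a 2-(v, 3, 1) BIBD: block size k = 3, λ = 1.
Replication: r(k − 1) = λ(v − 1) ⇒ r·2 = 889 − 1 = 888 ⇒ r = 444.
Block count: bk = vr ⇒ b·3 = 889·444 = 394716 ⇒ b = 131572.

r = 444, b = 131572.


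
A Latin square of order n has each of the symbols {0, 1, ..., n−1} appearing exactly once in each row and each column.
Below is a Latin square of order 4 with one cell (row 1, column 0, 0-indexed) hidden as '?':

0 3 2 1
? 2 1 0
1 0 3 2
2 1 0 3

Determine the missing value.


Row 1 contains symbols [0, 1, 2] — missing [3].
Column 0 contains symbols [0, 1, 2] — missing [3].
The missing symbol must appear in both missing sets; intersection = [3].
Therefore the hidden value is 3.

Missing value = 3.


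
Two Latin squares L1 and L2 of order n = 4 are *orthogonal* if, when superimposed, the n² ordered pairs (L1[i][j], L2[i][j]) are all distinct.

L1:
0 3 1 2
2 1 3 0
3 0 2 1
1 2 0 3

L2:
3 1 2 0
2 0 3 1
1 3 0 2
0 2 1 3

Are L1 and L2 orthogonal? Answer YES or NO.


Form the n² = 16 superimposed pairs (L1[i][j], L2[i][j]), row by row (rows and columns indexed from 0):
row 0: (0,3) (3,1) (1,2) (2,0)
row 1: (2,2) (1,0) (3,3) (0,1)
row 2: (3,1) (0,3) (2,0) (1,2)
row 3: (1,0) (2,2) (0,1) (3,3)
Orthogonality requires all 16 pairs distinct.
But the pair (3,1) repeats: cell (0,1) has L1 = 3, L2 = 1, and cell (2,0) has L1 = 3, L2 = 1.
A repeated pair means some other pair never occurs (only 8 distinct pairs out of 16), so the squares are not orthogonal.
Conclusion: NO.

NO


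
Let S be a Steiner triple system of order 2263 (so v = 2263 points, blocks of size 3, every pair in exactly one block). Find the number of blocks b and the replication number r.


An STS(v) is a 2-(v, 3, 1) BIBD: block size k = 3, λ = 1.
Replication: r(k − 1) = λ(v − 1) ⇒ r·2 = 2263 − 1 = 2262 ⇒ r = 1131.
Block count: bk = vr ⇒ b·3 = 2263·1131 = 2559453 ⇒ b = 853151.
(Check via b = v(v − 1)/6 = 2263·2262/6 = 5118906/6 = 853151.)

r = 1131, b = 853151.


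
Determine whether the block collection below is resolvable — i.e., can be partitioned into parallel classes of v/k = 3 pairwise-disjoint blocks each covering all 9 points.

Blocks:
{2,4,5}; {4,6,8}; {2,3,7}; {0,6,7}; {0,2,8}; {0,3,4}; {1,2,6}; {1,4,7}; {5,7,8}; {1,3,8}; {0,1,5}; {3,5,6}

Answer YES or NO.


v = 9, block size k = 3, number of blocks = 12.
For resolvability, blocks must partition into parallel classes of size v/k = 3.
Total blocks must therefore be a multiple of 3: 12 = 3·4 + 0 ⇒ divisible ✓.
Greedy packing gives 4 candidate class(es). Each should be a full parallel class (size 3, covers all 9 points).
  Class 1 (3 blocks): {2,4,5}; {0,6,7}; {1,3,8}. Points covered: [0, 1, 2, 3, 4, 5, 6, 7, 8].
  Class 2 (3 blocks): {4,6,8}; {2,3,7}; {0,1,5}. Points covered: [0, 1, 2, 3, 4, 5, 6, 7, 8].
  Class 3 (3 blocks): {0,2,8}; {1,4,7}; {3,5,6}. Points covered: [0, 1, 2, 3, 4, 5, 6, 7, 8].
  Class 4 (3 blocks): {0,3,4}; {1,2,6}; {5,7,8}. Points covered: [0, 1, 2, 3, 4, 5, 6, 7, 8].
All classes full (size 3)? YES. All classes cover every point? YES.
Resolvable? YES.

YES


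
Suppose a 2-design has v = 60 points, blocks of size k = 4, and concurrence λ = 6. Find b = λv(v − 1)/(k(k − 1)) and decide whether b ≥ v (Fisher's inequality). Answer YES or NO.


b = λv(v − 1)/(k(k − 1)) = 6·60·59/(4·3) = 21240/12 = 1770.
Compare with v = 60: b ≥ v, so Fisher's inequality holds.

YES


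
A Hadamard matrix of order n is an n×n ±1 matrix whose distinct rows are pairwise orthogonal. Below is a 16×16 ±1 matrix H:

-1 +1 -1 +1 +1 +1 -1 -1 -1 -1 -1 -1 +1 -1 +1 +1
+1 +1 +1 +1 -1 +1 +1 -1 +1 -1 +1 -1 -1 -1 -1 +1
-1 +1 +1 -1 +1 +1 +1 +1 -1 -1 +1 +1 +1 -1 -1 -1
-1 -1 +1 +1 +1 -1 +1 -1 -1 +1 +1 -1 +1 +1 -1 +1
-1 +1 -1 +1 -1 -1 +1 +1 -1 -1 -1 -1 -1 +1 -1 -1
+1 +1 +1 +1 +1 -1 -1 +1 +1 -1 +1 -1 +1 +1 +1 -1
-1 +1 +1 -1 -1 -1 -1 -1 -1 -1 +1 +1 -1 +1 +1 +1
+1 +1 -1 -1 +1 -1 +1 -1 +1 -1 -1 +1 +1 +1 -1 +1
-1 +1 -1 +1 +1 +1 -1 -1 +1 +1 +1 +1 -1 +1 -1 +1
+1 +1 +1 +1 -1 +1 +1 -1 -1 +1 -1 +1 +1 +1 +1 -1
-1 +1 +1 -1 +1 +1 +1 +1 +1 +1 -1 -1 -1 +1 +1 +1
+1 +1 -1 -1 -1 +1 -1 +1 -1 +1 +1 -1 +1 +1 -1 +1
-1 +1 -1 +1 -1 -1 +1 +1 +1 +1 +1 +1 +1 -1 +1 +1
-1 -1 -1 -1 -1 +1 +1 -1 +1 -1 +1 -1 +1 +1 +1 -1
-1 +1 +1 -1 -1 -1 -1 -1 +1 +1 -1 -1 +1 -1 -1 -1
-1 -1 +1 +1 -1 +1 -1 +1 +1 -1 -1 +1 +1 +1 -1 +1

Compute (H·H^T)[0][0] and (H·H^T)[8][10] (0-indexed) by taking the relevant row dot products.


Row 0 of H: [-1, 1, -1, 1, 1, 1, -1, -1, -1, -1, -1, -1, 1, -1, 1, 1].
Row 8 of H: [-1, 1, -1, 1, 1, 1, -1, -1, 1, 1, 1, 1, -1, 1, -1, 1].
Row 10 of H: [-1, 1, 1, -1, 1, 1, 1, 1, 1, 1, -1, -1, -1, 1, 1, 1].
(H·H^T)[0][0] = Σ_j H[0][j]·H[0][j] = (-1)² + (1)² + (-1)² + (1)² + (1)² + (1)² + (-1)² + (-1)² + (-1)² + (-1)² + (-1)² + (-1)² + (1)² + (-1)² + (1)² + (1)² = 1 + 1 + 1 + 1 + 1 + 1 + 1 + 1 + 1 + 1 + 1 + 1 + 1 + 1 + 1 + 1 = 16.
(H·H^T)[8][10] = Σ_j H[8][j]·H[10][j] = (-1)·(-1) + (1)·(1) + (-1)·(1) + (1)·(-1) + (1)·(1) + (1)·(1) + (-1)·(1) + (-1)·(1) + (1)·(1) + (1)·(1) + (1)·(-1) + (1)·(-1) + (-1)·(-1) + (1)·(1) + (-1)·(1) + (1)·(1) = 1 + 1 + -1 + -1 + 1 + 1 + -1 + -1 + 1 + 1 + -1 + -1 + 1 + 1 + -1 + 1 = 2.
Rows 8 and 10 are not orthogonal (dot product = 2 ≠ 0), so H is not a Hadamard matrix.

(0,0) entry = 16; (8,10) entry = 2.


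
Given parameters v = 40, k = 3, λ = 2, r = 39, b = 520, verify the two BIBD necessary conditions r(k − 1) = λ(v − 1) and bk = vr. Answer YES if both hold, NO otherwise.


Condition (i): r(k − 1) = 39·2 = 78; λ(v − 1) = 2·39 = 78. Match? YES.
Condition (ii): bk = 520·3 = 1560; vr = 40·39 = 1560. Match? YES.
Both conditions hold? YES.

YES


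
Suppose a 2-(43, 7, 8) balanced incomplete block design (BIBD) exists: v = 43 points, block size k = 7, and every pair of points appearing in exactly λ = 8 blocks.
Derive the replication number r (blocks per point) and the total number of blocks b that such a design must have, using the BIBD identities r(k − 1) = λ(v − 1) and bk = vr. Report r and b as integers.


Any 2-(v, k, λ) BIBD satisfies two necessary conditions:
  (i)  Each point sits in r blocks, and counting incidences through any fixed point gives r(k − 1) = λ(v − 1), so r = λ(v − 1)/(k − 1).
  (ii) Total incidences bk = vr, so b = vr/k.
Step 1: r = λ(v − 1)/(k − 1) = 8·(43 − 1)/(7 − 1) = 8·42/6 = 336/6 = 56.
Step 2: b = vr/k = 43·56/7 = 2408/7 = 344.
Check integrality: r = 56 ∈ Z ✓, b = 344 ∈ Z ✓.
(These identities are necessary conditions: they determine r and b for any design with these parameters, but do not by themselves prove that one exists.)

r = 56, b = 344.


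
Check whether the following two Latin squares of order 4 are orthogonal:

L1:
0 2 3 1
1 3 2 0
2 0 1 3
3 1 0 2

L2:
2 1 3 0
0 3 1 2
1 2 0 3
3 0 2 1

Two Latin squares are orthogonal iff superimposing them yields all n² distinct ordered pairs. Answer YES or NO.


Form the n² = 16 superimposed pairs (L1[i][j], L2[i][j]), row by row (rows and columns indexed from 0):
row 0: (0,2) (2,1) (3,3) (1,0)
row 1: (1,0) (3,3) (2,1) (0,2)
row 2: (2,1) (0,2) (1,0) (3,3)
row 3: (3,3) (1,0) (0,2) (2,1)
Orthogonality requires all 16 pairs distinct.
But the pair (1,0) repeats: cell (0,3) has L1 = 1, L2 = 0, and cell (1,0) has L1 = 1, L2 = 0.
A repeated pair means some other pair never occurs (only 4 distinct pairs out of 16), so the squares are not orthogonal.
Conclusion: NO.

NO


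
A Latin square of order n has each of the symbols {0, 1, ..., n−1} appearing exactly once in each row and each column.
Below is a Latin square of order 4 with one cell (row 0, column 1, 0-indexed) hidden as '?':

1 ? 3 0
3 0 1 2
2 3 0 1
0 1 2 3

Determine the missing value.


Row 0 contains symbols [0, 1, 3] — missing [2].
Column 1 contains symbols [0, 1, 3] — missing [2].
The missing symbol must appear in both missing sets; intersection = [2].
Therefore the hidden value is 2.

Missing value = 2.


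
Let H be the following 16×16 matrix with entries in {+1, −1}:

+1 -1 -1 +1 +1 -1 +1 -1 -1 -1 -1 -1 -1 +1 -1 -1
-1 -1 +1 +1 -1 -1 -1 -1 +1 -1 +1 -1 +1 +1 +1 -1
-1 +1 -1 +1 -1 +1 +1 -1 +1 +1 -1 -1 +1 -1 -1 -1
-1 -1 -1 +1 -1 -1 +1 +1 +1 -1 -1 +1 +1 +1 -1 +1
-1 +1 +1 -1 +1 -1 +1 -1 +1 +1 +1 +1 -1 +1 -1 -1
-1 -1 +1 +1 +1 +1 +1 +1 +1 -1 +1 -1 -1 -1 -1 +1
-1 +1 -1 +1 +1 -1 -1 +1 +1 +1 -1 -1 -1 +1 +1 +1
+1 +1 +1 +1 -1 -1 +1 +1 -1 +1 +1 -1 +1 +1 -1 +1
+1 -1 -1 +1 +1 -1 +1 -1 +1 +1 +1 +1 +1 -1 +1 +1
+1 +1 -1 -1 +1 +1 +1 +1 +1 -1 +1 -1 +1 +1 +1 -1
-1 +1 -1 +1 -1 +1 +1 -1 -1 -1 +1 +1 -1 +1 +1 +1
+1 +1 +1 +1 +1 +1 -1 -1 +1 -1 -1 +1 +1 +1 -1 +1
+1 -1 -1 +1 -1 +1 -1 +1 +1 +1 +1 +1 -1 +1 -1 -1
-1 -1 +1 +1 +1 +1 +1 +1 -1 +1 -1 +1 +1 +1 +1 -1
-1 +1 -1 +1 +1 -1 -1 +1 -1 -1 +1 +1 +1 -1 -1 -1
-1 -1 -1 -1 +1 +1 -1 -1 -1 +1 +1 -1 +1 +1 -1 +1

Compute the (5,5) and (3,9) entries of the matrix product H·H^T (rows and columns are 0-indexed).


Row 3 of H: [-1, -1, -1, 1, -1, -1, 1, 1, 1, -1, -1, 1, 1, 1, -1, 1].
Row 5 of H: [-1, -1, 1, 1, 1, 1, 1, 1, 1, -1, 1, -1, -1, -1, -1, 1].
Row 9 of H: [1, 1, -1, -1, 1, 1, 1, 1, 1, -1, 1, -1, 1, 1, 1, -1].
(H·H^T)[5][5] = Σ_j H[5][j]·H[5][j] = (-1)² + (-1)² + (1)² + (1)² + (1)² + (1)² + (1)² + (1)² + (1)² + (-1)² + (1)² + (-1)² + (-1)² + (-1)² + (-1)² + (1)² = 1 + 1 + 1 + 1 + 1 + 1 + 1 + 1 + 1 + 1 + 1 + 1 + 1 + 1 + 1 + 1 = 16.
(H·H^T)[3][9] = Σ_j H[3][j]·H[9][j] = (-1)·(1) + (-1)·(1) + (-1)·(-1) + (1)·(-1) + (-1)·(1) + (-1)·(1) + (1)·(1) + (1)·(1) + (1)·(1) + (-1)·(-1) + (-1)·(1) + (1)·(-1) + (1)·(1) + (1)·(1) + (-1)·(1) + (1)·(-1) = -1 + -1 + 1 + -1 + -1 + -1 + 1 + 1 + 1 + 1 + -1 + -1 + 1 + 1 + -1 + -1 = -2.
Rows 3 and 9 are not orthogonal (dot product = -2 ≠ 0), so H is not a Hadamard matrix.

(5,5) entry = 16; (3,9) entry = -2.


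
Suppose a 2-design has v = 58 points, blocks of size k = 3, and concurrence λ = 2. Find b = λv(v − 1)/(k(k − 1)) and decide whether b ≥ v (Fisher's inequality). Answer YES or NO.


r = λ(v − 1)/(k − 1) = 2·57/2 = 57.
b = vr/k = 58·57/3 = 1102.
Fisher's inequality: b ≥ v ⇔ 1102 ≥ 58? YES.

YES


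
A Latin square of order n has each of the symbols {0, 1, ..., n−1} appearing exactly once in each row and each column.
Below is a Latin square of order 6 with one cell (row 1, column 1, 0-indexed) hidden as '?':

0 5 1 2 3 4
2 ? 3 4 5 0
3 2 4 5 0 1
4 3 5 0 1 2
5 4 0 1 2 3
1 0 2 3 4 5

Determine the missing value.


Row 1 contains symbols [0, 2, 3, 4, 5] — missing [1].
Column 1 contains symbols [0, 2, 3, 4, 5] — missing [1].
The missing symbol must appear in both missing sets; intersection = [1].
Therefore the hidden value is 1.

Missing value = 1.


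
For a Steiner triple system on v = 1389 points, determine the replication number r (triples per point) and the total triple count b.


An STS(v) is a 2-(v, 3, 1) BIBD: block size k = 3, λ = 1.
Replication: r(k − 1) = λ(v − 1) ⇒ r·2 = 1389 − 1 = 1388 ⇒ r = 694.
Block count: b = v(v − 1)/6 = 1389·1388/6 = 1927932/6 = 321322.
(Check via bk = vr: 321322·3 = 963966 = 1389·694 = 963966 ✓.)

r = 694, b = 321322.


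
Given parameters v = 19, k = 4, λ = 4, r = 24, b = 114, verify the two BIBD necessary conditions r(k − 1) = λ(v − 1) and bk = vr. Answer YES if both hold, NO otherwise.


Condition (i): r(k − 1) = 24·3 = 72; λ(v − 1) = 4·18 = 72. Match? YES.
Condition (ii): bk = 114·4 = 456; vr = 19·24 = 456. Match? YES.
Both conditions hold? YES.

YES


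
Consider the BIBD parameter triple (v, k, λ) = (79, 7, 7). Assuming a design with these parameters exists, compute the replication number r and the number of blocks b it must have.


Any 2-(v, k, λ) BIBD satisfies two necessary conditions:
  (i)  Each point sits in r blocks, and counting incidences through any fixed point gives r(k − 1) = λ(v − 1), so r = λ(v − 1)/(k − 1).
  (ii) Total incidences bk = vr, so b = vr/k.
Step 1: r = λ(v − 1)/(k − 1) = 7·(79 − 1)/(7 − 1) = 7·78/6 = 546/6 = 91.
Step 2: b = vr/k = 79·91/7 = 7189/7 = 1027.
Check integrality: r = 91 ∈ Z ✓, b = 1027 ∈ Z ✓.
(These identities are necessary conditions: they determine r and b for any design with these parameters, but do not by themselves prove that one exists.)

r = 91, b = 1027.


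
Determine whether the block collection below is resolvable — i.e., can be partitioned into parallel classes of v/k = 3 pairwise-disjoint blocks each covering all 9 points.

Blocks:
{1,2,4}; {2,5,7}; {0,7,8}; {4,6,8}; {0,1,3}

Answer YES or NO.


v = 9, block size k = 3, number of blocks = 5.
For resolvability, blocks must partition into parallel classes of size v/k = 3.
Total blocks must therefore be a multiple of 3: 5 = 3·1 + 2 ⇒ not divisible ✗.
Resolvable? NO.

NO


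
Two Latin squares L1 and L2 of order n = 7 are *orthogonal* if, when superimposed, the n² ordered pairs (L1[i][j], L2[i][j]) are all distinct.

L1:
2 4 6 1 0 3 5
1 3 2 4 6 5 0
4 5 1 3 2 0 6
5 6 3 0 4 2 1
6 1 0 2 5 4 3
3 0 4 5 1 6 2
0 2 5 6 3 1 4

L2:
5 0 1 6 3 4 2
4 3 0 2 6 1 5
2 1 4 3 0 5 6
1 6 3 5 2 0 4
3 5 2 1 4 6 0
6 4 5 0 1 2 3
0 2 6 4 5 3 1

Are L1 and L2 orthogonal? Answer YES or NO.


Form the n² = 49 superimposed pairs (L1[i][j], L2[i][j]), row by row (rows and columns indexed from 0):
row 0: (2,5) (4,0) (6,1) (1,6) (0,3) (3,4) (5,2)
row 1: (1,4) (3,3) (2,0) (4,2) (6,6) (5,1) (0,5)
row 2: (4,2) (5,1) (1,4) (3,3) (2,0) (0,5) (6,6)
row 3: (5,1) (6,6) (3,3) (0,5) (4,2) (2,0) (1,4)
row 4: (6,3) (1,5) (0,2) (2,1) (5,4) (4,6) (3,0)
row 5: (3,6) (0,4) (4,5) (5,0) (1,1) (6,2) (2,3)
row 6: (0,0) (2,2) (5,6) (6,4) (3,5) (1,3) (4,1)
Orthogonality requires all 49 pairs distinct.
But the pair (4,2) repeats: cell (1,3) has L1 = 4, L2 = 2, and cell (2,0) has L1 = 4, L2 = 2.
A repeated pair means some other pair never occurs (only 35 distinct pairs out of 49), so the squares are not orthogonal.
Conclusion: NO.

NO


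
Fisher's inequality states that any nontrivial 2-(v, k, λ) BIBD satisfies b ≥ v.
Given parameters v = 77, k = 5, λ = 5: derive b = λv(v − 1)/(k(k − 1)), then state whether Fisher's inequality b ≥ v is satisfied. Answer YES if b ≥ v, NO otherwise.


r = λ(v − 1)/(k − 1) = 5·76/4 = 95.
b = vr/k = 77·95/5 = 1463.
Fisher's inequality: b ≥ v ⇔ 1463 ≥ 77? YES.

YES


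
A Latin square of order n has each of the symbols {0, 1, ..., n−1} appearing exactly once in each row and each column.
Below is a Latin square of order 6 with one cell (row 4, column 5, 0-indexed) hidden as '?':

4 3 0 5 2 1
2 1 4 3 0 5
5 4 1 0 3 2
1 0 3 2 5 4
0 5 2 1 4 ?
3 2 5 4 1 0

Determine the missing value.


Row 4 contains symbols [0, 1, 2, 4, 5] — missing [3].
Column 5 contains symbols [0, 1, 2, 4, 5] — missing [3].
The missing symbol must appear in both missing sets; intersection = [3].
Therefore the hidden value is 3.

Missing value = 3.


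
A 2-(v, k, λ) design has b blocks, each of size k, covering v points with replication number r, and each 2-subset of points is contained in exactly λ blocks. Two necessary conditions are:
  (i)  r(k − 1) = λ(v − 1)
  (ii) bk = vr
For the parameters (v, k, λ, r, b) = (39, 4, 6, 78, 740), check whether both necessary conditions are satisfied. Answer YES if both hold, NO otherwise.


Condition (i): r(k − 1) = 78·3 = 234; λ(v − 1) = 6·38 = 228. Match? NO.
Condition (ii): bk = 740·4 = 2960; vr = 39·78 = 3042. Match? NO.
Both conditions hold? NO.

NO


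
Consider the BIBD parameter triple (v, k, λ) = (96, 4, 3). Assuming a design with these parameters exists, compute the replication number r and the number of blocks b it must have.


Any 2-(v, k, λ) BIBD satisfies two necessary conditions:
  (i)  Each point sits in r blocks, and counting incidences through any fixed point gives r(k − 1) = λ(v − 1), so r = λ(v − 1)/(k − 1).
  (ii) Total incidences bk = vr, so b = vr/k.
Step 1: r = λ(v − 1)/(k − 1) = 3·(96 − 1)/(4 − 1) = 3·95/3 = 285/3 = 95.
Step 2: b = vr/k = 96·95/4 = 9120/4 = 2280.
Check integrality: r = 95 ∈ Z ✓, b = 2280 ∈ Z ✓.
(These identities are necessary conditions: they determine r and b for any design with these parameters, but do not by themselves prove that one exists.)

r = 95, b = 2280.


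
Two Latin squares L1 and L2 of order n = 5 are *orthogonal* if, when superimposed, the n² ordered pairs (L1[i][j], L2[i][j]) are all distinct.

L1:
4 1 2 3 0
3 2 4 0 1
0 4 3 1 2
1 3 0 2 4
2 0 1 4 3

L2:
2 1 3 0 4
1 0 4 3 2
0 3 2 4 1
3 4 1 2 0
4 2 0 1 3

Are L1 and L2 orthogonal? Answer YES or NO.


Form the n² = 25 superimposed pairs (L1[i][j], L2[i][j]), row by row (rows and columns indexed from 0):
row 0: (4,2) (1,1) (2,3) (3,0) (0,4)
row 1: (3,1) (2,0) (4,4) (0,3) (1,2)
row 2: (0,0) (4,3) (3,2) (1,4) (2,1)
row 3: (1,3) (3,4) (0,1) (2,2) (4,0)
row 4: (2,4) (0,2) (1,0) (4,1) (3,3)
Orthogonality requires all 25 pairs distinct.
Check by first coordinate: for each symbol s of L1, list the L2 entries in the n cells where L1 = s; they must all differ.
  L1 = 0: L2 entries (in reading order) 4, 3, 0, 1, 2 — all 5 distinct ✓
  L1 = 1: L2 entries (in reading order) 1, 2, 4, 3, 0 — all 5 distinct ✓
  L1 = 2: L2 entries (in reading order) 3, 0, 1, 2, 4 — all 5 distinct ✓
  L1 = 3: L2 entries (in reading order) 0, 1, 2, 4, 3 — all 5 distinct ✓
  L1 = 4: L2 entries (in reading order) 2, 4, 3, 0, 1 — all 5 distinct ✓
Every symbol of L1 meets every symbol of L2 exactly once, so all 25 pairs are distinct (25 of 25).
Conclusion: YES.

YES


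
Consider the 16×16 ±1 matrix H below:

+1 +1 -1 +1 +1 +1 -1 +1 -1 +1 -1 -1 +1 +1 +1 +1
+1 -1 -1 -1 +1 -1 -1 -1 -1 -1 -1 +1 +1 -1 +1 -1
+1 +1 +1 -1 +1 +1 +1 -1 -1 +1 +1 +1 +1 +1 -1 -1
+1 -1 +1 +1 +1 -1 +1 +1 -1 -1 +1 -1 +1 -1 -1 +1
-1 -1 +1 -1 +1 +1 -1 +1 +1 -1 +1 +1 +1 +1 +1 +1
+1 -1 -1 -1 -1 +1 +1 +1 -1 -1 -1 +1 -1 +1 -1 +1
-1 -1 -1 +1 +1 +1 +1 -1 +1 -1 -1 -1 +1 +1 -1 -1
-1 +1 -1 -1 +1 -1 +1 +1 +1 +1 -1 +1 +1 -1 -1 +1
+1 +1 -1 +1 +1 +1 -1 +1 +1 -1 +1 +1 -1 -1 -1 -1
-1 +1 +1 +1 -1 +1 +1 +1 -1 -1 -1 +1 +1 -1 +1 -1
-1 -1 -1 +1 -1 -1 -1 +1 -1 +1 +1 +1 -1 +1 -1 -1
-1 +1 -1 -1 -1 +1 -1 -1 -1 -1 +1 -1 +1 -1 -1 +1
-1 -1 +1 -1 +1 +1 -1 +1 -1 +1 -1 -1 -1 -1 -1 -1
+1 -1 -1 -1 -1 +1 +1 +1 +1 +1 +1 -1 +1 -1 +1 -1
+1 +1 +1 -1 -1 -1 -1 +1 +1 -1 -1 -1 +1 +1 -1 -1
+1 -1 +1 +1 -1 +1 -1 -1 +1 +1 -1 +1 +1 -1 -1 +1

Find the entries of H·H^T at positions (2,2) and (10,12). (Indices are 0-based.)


Row 2 of H: [1, 1, 1, -1, 1, 1, 1, -1, -1, 1, 1, 1, 1, 1, -1, -1].
Row 10 of H: [-1, -1, -1, 1, -1, -1, -1, 1, -1, 1, 1, 1, -1, 1, -1, -1].
Row 12 of H: [-1, -1, 1, -1, 1, 1, -1, 1, -1, 1, -1, -1, -1, -1, -1, -1].
(H·H^T)[2][2] = Σ_j H[2][j]·H[2][j] = (1)² + (1)² + (1)² + (-1)² + (1)² + (1)² + (1)² + (-1)² + (-1)² + (1)² + (1)² + (1)² + (1)² + (1)² + (-1)² + (-1)² = 1 + 1 + 1 + 1 + 1 + 1 + 1 + 1 + 1 + 1 + 1 + 1 + 1 + 1 + 1 + 1 = 16.
(H·H^T)[10][12] = Σ_j H[10][j]·H[12][j] = (-1)·(-1) + (-1)·(-1) + (-1)·(1) + (1)·(-1) + (-1)·(1) + (-1)·(1) + (-1)·(-1) + (1)·(1) + (-1)·(-1) + (1)·(1) + (1)·(-1) + (1)·(-1) + (-1)·(-1) + (1)·(-1) + (-1)·(-1) + (-1)·(-1) = 1 + 1 + -1 + -1 + -1 + -1 + 1 + 1 + 1 + 1 + -1 + -1 + 1 + -1 + 1 + 1 = 2.
Rows 10 and 12 are not orthogonal (dot product = 2 ≠ 0), so H is not a Hadamard matrix.

(2,2) entry = 16; (10,12) entry = 2.


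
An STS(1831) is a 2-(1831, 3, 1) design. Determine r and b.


An STS(v) is a 2-(v, 3, 1) BIBD: block size k = 3, λ = 1.
Replication: r(k − 1) = λ(v − 1) ⇒ r·2 = 1831 − 1 = 1830 ⇒ r = 915.
Block count: bk = vr ⇒ b·3 = 1831·915 = 1675365 ⇒ b = 558455.

r = 915, b = 558455.


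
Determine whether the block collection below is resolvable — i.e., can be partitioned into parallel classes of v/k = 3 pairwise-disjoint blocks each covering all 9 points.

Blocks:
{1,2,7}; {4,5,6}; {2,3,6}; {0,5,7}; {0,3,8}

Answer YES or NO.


v = 9, block size k = 3, number of blocks = 5.
For resolvability, blocks must partition into parallel classes of size v/k = 3.
Total blocks must therefore be a multiple of 3: 5 = 3·1 + 2 ⇒ not divisible ✗.
Resolvable? NO.

NO


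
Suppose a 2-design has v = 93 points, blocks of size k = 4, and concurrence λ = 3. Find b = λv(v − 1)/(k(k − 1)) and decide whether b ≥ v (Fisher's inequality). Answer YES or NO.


b = λv(v − 1)/(k(k − 1)) = 3·93·92/(4·3) = 25668/12 = 2139.
Compare with v = 93: b ≥ v, so Fisher's inequality holds.

YES


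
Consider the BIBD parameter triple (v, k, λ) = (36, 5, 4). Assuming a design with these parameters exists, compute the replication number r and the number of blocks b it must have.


Any 2-(v, k, λ) BIBD satisfies two necessary conditions:
  (i)  Each point sits in r blocks, and counting incidences through any fixed point gives r(k − 1) = λ(v − 1), so r = λ(v − 1)/(k − 1).
  (ii) Total incidences bk = vr, so b = vr/k.
Step 1: r = λ(v − 1)/(k − 1) = 4·(36 − 1)/(5 − 1) = 4·35/4 = 140/4 = 35.
Step 2: b = vr/k = 36·35/5 = 1260/5 = 252.
Check integrality: r = 35 ∈ Z ✓, b = 252 ∈ Z ✓.
(These identities are necessary conditions: they determine r and b for any design with these parameters, but do not by themselves prove that one exists.)

r = 35, b = 252.


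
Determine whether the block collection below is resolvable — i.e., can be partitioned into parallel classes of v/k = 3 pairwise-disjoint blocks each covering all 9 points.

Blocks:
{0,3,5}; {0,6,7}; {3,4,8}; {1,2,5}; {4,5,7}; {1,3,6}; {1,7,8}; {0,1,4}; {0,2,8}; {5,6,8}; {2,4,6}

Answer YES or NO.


v = 9, block size k = 3, number of blocks = 11.
For resolvability, blocks must partition into parallel classes of size v/k = 3.
Total blocks must therefore be a multiple of 3: 11 = 3·3 + 2 ⇒ not divisible ✗.
Resolvable? NO.

NO


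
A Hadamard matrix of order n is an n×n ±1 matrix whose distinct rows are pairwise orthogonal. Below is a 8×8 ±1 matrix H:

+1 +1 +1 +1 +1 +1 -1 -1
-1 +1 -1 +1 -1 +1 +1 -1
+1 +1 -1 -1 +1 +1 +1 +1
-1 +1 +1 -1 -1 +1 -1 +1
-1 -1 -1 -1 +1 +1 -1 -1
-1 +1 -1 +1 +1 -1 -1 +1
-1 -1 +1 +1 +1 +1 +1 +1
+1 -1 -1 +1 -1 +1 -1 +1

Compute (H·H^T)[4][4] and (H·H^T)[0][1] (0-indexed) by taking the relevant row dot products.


Row 0 of H: [1, 1, 1, 1, 1, 1, -1, -1].
Row 1 of H: [-1, 1, -1, 1, -1, 1, 1, -1].
Row 4 of H: [-1, -1, -1, -1, 1, 1, -1, -1].
(H·H^T)[4][4] = Σ_j H[4][j]·H[4][j] = (-1)² + (-1)² + (-1)² + (-1)² + (1)² + (1)² + (-1)² + (-1)² = 1 + 1 + 1 + 1 + 1 + 1 + 1 + 1 = 8.
(H·H^T)[0][1] = Σ_j H[0][j]·H[1][j] = (1)·(-1) + (1)·(1) + (1)·(-1) + (1)·(1) + (1)·(-1) + (1)·(1) + (-1)·(1) + (-1)·(-1) = -1 + 1 + -1 + 1 + -1 + 1 + -1 + 1 = 0.
So rows 0 and 1 are orthogonal; the diagonal entry equals n = 8.

(4,4) entry = 8; (0,1) entry = 0.


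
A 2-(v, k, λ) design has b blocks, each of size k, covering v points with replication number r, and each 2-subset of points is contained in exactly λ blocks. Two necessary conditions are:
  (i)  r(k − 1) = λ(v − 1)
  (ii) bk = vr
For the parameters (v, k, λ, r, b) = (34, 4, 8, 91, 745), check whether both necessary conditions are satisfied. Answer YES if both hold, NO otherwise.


Condition (i): r(k − 1) = 91·3 = 273; λ(v − 1) = 8·33 = 264. Match? NO.
Condition (ii): bk = 745·4 = 2980; vr = 34·91 = 3094. Match? NO.
Both conditions hold? NO.

NO


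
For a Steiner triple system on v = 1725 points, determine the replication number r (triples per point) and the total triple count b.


An STS(v) is a 2-(v, 3, 1) BIBD: block size k = 3, λ = 1.
Replication: r(k − 1) = λ(v − 1) ⇒ r·2 = 1725 − 1 = 1724 ⇒ r = 862.
Block count: b = v(v − 1)/6 = 1725·1724/6 = 2973900/6 = 495650.

r = 862, b = 495650.


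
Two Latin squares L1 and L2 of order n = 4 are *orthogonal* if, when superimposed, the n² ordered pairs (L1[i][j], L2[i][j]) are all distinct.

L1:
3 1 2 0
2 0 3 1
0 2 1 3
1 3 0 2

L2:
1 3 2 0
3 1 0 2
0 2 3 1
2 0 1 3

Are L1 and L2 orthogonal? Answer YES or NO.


Form the n² = 16 superimposed pairs (L1[i][j], L2[i][j]), row by row (rows and columns indexed from 0):
row 0: (3,1) (1,3) (2,2) (0,0)
row 1: (2,3) (0,1) (3,0) (1,2)
row 2: (0,0) (2,2) (1,3) (3,1)
row 3: (1,2) (3,0) (0,1) (2,3)
Orthogonality requires all 16 pairs distinct.
But the pair (0,0) repeats: cell (0,3) has L1 = 0, L2 = 0, and cell (2,0) has L1 = 0, L2 = 0.
A repeated pair means some other pair never occurs (only 8 distinct pairs out of 16), so the squares are not orthogonal.
Conclusion: NO.

NO


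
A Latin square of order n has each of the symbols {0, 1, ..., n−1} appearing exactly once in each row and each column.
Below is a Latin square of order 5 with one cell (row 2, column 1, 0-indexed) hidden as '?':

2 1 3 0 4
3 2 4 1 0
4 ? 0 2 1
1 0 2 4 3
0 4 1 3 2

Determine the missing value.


Row 2 contains symbols [0, 1, 2, 4] — missing [3].
Column 1 contains symbols [0, 1, 2, 4] — missing [3].
The missing symbol must appear in both missing sets; intersection = [3].
Therefore the hidden value is 3.

Missing value = 3.


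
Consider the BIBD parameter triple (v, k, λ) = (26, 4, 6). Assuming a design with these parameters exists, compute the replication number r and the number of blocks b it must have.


Any 2-(v, k, λ) BIBD satisfies two necessary conditions:
  (i)  Each point sits in r blocks, and counting incidences through any fixed point gives r(k − 1) = λ(v − 1), so r = λ(v − 1)/(k − 1).
  (ii) Total incidences bk = vr, so b = vr/k.
Step 1: r = λ(v − 1)/(k − 1) = 6·(26 − 1)/(4 − 1) = 6·25/3 = 150/3 = 50.
Step 2: b = vr/k = 26·50/4 = 1300/4 = 325.
Check integrality: r = 50 ∈ Z ✓, b = 325 ∈ Z ✓.
(These identities are necessary conditions: they determine r and b for any design with these parameters, but do not by themselves prove that one exists.)

r = 50, b = 325.


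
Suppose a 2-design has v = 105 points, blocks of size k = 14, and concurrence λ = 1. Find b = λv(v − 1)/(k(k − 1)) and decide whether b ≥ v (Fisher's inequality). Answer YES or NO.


r = λ(v − 1)/(k − 1) = 1·104/13 = 8.
b = vr/k = 105·8/14 = 60.
Fisher's inequality: b ≥ v ⇔ 60 ≥ 105? NO.

NO
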